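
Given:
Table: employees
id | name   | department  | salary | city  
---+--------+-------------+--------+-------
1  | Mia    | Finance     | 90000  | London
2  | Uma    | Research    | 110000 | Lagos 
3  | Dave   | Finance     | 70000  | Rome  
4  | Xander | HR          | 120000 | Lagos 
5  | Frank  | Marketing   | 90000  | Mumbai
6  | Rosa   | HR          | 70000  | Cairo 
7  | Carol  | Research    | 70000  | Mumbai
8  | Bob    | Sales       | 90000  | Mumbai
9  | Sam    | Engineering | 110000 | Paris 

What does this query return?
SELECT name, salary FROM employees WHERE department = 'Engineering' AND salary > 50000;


Filtering: department = 'Engineering' AND salary > 50000
Matching: 1 rows

1 rows:
Sam, 110000


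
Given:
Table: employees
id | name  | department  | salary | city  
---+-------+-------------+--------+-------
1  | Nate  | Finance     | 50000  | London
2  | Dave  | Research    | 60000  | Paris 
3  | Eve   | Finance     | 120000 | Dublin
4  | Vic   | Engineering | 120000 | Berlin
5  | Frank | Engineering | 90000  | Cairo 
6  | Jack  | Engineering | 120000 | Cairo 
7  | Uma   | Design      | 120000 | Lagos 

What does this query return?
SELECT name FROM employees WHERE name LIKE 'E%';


LIKE 'E%' matches names starting with 'E'
Matching: 1

1 rows:
Eve


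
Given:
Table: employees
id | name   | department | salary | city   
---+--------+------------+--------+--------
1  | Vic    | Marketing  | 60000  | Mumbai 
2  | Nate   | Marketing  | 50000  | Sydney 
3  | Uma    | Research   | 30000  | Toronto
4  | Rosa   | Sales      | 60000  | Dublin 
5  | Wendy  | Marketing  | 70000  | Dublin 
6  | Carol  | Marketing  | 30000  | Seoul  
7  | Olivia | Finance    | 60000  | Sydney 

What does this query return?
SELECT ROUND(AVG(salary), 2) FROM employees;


SUM(salary) = 360000
COUNT = 7
ROUND(AVG, 2) = ROUND(360000 / 7, 2) = 51428.57

51428.57


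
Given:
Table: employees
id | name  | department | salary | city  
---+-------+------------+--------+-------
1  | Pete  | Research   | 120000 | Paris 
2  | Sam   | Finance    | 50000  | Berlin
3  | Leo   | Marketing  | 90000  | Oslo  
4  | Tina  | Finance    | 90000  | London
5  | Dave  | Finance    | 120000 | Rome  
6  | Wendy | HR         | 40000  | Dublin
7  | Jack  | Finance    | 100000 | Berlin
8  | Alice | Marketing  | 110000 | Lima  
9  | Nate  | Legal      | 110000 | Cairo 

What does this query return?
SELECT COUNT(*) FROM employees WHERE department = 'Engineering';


Counting rows where department = 'Engineering'


0


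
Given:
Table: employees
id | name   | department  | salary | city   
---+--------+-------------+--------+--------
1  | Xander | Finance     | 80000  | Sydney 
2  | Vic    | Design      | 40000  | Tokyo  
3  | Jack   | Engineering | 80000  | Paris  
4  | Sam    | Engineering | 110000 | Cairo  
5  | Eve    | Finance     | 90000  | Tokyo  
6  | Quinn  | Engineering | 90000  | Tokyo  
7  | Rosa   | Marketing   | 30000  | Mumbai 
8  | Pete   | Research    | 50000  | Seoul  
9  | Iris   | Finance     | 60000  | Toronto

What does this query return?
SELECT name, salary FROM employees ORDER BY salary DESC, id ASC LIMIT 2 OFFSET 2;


Sort by salary DESC (id ASC tiebreak), then skip 2 and take 2
Rows 3 through 4

2 rows:
Quinn, 90000
Xander, 80000


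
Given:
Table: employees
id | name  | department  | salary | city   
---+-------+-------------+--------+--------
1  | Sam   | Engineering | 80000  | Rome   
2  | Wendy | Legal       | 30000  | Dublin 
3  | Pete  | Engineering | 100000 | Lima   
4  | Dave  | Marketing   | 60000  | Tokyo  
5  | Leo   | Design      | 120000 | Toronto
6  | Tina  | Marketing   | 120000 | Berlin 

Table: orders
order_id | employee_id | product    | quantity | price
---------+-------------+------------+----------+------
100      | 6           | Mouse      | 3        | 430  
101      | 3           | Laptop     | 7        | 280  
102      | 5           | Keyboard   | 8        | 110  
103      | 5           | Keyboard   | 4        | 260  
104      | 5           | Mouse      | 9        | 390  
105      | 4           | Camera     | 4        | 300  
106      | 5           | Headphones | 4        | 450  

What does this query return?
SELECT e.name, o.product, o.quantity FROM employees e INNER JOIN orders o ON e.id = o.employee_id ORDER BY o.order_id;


Joining employees.id = orders.employee_id:
  employee Tina (id=6) -> order Mouse
  employee Pete (id=3) -> order Laptop
  employee Leo (id=5) -> order Keyboard
  employee Leo (id=5) -> order Keyboard
  employee Leo (id=5) -> order Mouse
  employee Dave (id=4) -> order Camera
  employee Leo (id=5) -> order Headphones


7 rows:
Tina, Mouse, 3
Pete, Laptop, 7
Leo, Keyboard, 8
Leo, Keyboard, 4
Leo, Mouse, 9
Dave, Camera, 4
Leo, Headphones, 4


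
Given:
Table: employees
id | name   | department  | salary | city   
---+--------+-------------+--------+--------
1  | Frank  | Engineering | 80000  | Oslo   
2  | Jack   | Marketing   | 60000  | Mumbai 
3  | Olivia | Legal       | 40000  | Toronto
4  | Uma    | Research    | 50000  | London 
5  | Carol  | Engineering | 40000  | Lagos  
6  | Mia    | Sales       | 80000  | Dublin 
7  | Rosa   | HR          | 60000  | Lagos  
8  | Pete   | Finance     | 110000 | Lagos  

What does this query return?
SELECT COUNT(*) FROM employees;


COUNT(*) counts all rows

8


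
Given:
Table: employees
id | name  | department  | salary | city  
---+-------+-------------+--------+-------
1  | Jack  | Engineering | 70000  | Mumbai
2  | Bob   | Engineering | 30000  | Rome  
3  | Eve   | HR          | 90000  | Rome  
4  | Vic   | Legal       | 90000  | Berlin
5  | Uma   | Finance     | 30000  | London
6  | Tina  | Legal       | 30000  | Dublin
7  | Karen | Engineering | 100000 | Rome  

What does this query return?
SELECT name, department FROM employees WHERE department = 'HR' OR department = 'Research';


Filtering: department = 'HR' OR 'Research'
Matching: 1 rows

1 rows:
Eve, HR


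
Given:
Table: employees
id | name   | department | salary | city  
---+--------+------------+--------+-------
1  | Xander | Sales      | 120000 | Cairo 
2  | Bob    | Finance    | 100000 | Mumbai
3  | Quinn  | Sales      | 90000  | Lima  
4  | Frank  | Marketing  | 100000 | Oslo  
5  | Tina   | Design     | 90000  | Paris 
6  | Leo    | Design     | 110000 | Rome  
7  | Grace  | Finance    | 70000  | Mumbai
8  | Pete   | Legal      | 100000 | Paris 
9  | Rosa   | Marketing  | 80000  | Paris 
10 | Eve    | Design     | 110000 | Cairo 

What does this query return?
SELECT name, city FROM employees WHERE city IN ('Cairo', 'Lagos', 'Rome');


Filtering: city IN ('Cairo', 'Lagos', 'Rome')
Matching: 3 rows

3 rows:
Xander, Cairo
Leo, Rome
Eve, Cairo


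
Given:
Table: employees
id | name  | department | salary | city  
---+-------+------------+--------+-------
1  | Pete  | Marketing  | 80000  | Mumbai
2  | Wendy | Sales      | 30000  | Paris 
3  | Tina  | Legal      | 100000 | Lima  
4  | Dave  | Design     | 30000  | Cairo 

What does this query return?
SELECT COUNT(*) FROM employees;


COUNT(*) counts all rows

4


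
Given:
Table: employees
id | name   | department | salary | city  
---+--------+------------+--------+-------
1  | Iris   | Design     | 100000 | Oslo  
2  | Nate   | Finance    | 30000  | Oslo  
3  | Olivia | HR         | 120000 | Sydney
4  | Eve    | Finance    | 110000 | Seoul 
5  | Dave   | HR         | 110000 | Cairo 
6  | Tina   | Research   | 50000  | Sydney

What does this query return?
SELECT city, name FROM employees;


Projecting columns: city, name

6 rows:
Oslo, Iris
Oslo, Nate
Sydney, Olivia
Seoul, Eve
Cairo, Dave
Sydney, Tina


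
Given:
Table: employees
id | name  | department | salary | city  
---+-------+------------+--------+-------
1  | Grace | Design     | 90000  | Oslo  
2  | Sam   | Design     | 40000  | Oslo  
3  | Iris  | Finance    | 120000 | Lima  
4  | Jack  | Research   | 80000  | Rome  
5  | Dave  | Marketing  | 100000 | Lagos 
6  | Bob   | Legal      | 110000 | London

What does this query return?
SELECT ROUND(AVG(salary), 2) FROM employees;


SUM(salary) = 540000
COUNT = 6
ROUND(AVG, 2) = ROUND(540000 / 6, 2) = 90000.0

90000.0


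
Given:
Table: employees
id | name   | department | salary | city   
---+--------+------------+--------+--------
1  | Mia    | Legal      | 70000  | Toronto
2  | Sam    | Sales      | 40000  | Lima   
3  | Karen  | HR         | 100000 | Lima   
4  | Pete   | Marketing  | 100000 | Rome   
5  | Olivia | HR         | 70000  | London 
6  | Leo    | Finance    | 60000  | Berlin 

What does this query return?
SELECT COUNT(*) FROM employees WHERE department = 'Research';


Counting rows where department = 'Research'


0


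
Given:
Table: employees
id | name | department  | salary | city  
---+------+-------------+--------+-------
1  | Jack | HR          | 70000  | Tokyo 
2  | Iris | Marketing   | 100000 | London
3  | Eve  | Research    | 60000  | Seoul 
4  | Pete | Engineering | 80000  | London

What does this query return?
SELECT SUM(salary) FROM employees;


SUM(salary) = 70000 + 100000 + 60000 + 80000 = 310000

310000


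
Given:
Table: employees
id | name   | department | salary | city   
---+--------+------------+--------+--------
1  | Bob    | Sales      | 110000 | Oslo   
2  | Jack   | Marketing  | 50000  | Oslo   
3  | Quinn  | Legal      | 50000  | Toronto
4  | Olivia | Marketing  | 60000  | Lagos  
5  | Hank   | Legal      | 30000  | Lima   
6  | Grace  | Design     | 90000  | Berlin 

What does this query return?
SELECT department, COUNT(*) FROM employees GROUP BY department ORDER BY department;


Assigning each row to its department group:
  Bob -> Sales
  Jack -> Marketing
  Quinn -> Legal
  Olivia -> Marketing
  Hank -> Legal
  Grace -> Design


4 groups:
Design, 1
Legal, 2
Marketing, 2
Sales, 1


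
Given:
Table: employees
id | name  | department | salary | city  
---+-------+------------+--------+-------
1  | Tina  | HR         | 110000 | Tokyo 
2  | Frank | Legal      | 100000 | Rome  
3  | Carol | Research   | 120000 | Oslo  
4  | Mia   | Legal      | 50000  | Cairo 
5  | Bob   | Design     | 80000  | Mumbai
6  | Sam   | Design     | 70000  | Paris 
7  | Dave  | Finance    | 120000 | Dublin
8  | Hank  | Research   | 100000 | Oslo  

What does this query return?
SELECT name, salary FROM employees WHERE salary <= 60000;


Filtering: salary <= 60000
Matching: 1 rows

1 rows:
Mia, 50000


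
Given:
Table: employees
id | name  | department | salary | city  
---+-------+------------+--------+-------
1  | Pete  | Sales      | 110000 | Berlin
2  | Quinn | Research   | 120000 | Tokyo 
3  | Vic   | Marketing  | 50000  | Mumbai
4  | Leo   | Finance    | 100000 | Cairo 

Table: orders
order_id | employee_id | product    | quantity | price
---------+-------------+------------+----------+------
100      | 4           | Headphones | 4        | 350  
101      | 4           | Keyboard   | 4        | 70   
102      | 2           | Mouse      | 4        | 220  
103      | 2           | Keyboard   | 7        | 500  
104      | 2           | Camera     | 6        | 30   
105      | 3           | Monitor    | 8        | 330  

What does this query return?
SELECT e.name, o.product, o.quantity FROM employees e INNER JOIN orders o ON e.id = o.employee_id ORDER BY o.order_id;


Joining employees.id = orders.employee_id:
  employee Leo (id=4) -> order Headphones
  employee Leo (id=4) -> order Keyboard
  employee Quinn (id=2) -> order Mouse
  employee Quinn (id=2) -> order Keyboard
  employee Quinn (id=2) -> order Camera
  employee Vic (id=3) -> order Monitor


6 rows:
Leo, Headphones, 4
Leo, Keyboard, 4
Quinn, Mouse, 4
Quinn, Keyboard, 7
Quinn, Camera, 6
Vic, Monitor, 8


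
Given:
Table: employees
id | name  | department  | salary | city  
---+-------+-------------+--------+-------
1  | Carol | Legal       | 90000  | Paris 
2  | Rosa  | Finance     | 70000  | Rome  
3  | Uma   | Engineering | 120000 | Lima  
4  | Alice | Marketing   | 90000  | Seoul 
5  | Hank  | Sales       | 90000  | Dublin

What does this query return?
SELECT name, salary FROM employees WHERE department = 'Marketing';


Filtering: department = 'Marketing'
Matching rows: 1

1 rows:
Alice, 90000


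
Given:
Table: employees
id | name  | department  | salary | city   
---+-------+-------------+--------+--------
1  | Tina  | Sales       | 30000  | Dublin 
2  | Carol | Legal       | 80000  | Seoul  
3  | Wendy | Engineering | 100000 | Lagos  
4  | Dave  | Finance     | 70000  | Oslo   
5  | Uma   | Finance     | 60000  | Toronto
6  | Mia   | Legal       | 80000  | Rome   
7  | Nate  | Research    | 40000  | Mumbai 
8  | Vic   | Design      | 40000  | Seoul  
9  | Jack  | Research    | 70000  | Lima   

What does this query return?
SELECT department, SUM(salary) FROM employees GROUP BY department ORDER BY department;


Summing salary within each department:
  Design: 40000 = 40000
  Engineering: 100000 = 100000
  Finance: 70000 + 60000 = 130000
  Legal: 80000 + 80000 = 160000
  Research: 40000 + 70000 = 110000
  Sales: 30000 = 30000


6 groups:
Design, 40000
Engineering, 100000
Finance, 130000
Legal, 160000
Research, 110000
Sales, 30000


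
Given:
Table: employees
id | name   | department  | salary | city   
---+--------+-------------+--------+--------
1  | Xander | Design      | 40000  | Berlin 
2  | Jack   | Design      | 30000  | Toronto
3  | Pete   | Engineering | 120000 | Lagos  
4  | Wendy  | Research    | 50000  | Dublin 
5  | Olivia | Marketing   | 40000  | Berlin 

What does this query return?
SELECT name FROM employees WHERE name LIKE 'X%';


LIKE 'X%' matches names starting with 'X'
Matching: 1

1 rows:
Xander


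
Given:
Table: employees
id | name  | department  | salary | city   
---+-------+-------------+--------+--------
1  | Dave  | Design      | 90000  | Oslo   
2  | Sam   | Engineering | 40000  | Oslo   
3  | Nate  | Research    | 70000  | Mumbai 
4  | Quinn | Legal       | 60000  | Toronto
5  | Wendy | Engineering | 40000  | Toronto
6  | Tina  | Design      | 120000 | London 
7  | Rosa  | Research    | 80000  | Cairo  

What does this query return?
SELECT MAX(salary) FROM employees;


Salaries: 90000, 40000, 70000, 60000, 40000, 120000, 80000
MAX = 120000

120000


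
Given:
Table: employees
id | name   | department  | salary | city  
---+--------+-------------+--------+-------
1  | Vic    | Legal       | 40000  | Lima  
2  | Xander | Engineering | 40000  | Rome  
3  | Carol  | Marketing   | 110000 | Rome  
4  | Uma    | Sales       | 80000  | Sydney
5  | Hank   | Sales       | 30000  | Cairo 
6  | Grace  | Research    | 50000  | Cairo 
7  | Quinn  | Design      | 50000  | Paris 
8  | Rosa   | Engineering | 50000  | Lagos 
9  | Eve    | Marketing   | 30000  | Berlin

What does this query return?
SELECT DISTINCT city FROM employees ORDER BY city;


All 'city' values (row order): Lima, Rome, Rome, Sydney, Cairo, Cairo, Paris, Lagos, Berlin
Removing duplicates leaves 7 unique value(s).

7 values:
Berlin
Cairo
Lagos
Lima
Paris
Rome
Sydney


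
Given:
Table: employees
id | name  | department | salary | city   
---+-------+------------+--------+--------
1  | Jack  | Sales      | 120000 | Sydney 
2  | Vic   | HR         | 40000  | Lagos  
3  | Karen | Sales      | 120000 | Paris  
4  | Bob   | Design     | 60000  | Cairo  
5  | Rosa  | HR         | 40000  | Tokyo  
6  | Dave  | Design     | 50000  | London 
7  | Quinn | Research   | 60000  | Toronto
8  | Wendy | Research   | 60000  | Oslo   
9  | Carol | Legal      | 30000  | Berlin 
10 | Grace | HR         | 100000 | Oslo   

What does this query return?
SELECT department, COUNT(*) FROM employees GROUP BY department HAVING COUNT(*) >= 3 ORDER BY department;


Groups with count >= 3:
  HR: 3 -> PASS
  Design: 2 -> filtered out
  Legal: 1 -> filtered out
  Research: 2 -> filtered out
  Sales: 2 -> filtered out


1 groups:
HR, 3


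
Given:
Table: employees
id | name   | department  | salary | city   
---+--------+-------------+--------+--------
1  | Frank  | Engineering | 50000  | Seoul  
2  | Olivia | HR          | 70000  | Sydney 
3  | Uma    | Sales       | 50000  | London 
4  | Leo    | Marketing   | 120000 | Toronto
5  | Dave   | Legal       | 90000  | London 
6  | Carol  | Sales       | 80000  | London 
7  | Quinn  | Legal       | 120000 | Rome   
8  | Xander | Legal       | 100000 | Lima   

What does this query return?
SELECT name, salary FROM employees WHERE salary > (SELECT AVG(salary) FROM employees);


Subquery: AVG(salary) = 85000.0
Filtering: salary > 85000.0
  Leo (120000) -> MATCH
  Dave (90000) -> MATCH
  Quinn (120000) -> MATCH
  Xander (100000) -> MATCH


4 rows:
Leo, 120000
Dave, 90000
Quinn, 120000
Xander, 100000


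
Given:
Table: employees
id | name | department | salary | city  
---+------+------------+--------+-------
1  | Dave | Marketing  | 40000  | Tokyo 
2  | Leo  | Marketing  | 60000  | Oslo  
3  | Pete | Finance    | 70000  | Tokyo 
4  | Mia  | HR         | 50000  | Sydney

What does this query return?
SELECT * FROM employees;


SELECT * returns all 4 rows with all columns

4 rows:
1, Dave, Marketing, 40000, Tokyo
2, Leo, Marketing, 60000, Oslo
3, Pete, Finance, 70000, Tokyo
4, Mia, HR, 50000, Sydney


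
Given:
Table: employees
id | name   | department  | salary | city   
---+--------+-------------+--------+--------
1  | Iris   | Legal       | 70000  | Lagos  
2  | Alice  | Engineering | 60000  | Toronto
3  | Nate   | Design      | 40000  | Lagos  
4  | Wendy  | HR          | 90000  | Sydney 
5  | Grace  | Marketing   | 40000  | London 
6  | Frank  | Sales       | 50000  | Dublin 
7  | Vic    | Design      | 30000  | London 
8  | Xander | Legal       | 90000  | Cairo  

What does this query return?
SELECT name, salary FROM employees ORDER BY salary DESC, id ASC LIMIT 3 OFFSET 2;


Sort by salary DESC (id ASC tiebreak), then skip 2 and take 3
Rows 3 through 5

3 rows:
Iris, 70000
Alice, 60000
Frank, 50000


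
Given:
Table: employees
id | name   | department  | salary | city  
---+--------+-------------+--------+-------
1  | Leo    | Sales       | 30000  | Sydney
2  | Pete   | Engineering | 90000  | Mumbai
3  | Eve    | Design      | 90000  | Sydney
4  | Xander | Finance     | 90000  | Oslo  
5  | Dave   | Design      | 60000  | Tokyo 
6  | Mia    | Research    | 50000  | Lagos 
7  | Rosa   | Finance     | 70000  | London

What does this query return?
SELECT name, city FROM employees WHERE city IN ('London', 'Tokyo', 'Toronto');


Filtering: city IN ('London', 'Tokyo', 'Toronto')
Matching: 2 rows

2 rows:
Dave, Tokyo
Rosa, London


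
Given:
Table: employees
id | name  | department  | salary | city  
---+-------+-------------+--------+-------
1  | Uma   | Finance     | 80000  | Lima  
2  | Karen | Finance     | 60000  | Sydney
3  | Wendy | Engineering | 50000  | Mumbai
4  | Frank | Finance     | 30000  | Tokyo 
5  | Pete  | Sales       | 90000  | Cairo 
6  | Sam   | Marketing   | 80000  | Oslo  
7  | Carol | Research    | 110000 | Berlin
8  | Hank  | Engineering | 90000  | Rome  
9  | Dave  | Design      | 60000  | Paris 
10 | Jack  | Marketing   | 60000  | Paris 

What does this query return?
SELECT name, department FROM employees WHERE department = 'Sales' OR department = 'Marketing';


Filtering: department = 'Sales' OR 'Marketing'
Matching: 3 rows

3 rows:
Pete, Sales
Sam, Marketing
Jack, Marketing


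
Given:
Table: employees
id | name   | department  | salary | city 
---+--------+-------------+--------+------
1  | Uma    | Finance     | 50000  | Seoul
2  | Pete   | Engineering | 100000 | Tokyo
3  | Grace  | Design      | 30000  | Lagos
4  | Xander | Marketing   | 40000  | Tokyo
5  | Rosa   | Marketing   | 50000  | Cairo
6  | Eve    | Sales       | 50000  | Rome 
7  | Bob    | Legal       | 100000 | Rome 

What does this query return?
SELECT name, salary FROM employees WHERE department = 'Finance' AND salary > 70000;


Filtering: department = 'Finance' AND salary > 70000
Matching: 0 rows

Empty result set (0 rows)


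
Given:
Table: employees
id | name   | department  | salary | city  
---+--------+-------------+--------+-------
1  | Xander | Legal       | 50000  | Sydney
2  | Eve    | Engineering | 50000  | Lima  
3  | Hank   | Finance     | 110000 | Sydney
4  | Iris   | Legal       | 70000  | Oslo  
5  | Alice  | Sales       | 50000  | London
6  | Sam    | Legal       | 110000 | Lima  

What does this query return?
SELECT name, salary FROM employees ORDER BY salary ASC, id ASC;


Sorting by salary ASC, then id ASC for ties

6 rows:
Xander, 50000
Eve, 50000
Alice, 50000
Iris, 70000
Hank, 110000
Sam, 110000


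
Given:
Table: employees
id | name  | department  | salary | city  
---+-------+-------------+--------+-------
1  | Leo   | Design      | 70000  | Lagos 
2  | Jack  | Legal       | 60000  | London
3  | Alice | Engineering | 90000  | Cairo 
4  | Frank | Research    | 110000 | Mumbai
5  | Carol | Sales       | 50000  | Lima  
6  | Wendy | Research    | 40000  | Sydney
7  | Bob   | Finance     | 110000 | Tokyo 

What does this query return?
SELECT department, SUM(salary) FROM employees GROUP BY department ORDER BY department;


Summing salary within each department:
  Design: 70000 = 70000
  Engineering: 90000 = 90000
  Finance: 110000 = 110000
  Legal: 60000 = 60000
  Research: 110000 + 40000 = 150000
  Sales: 50000 = 50000


6 groups:
Design, 70000
Engineering, 90000
Finance, 110000
Legal, 60000
Research, 150000
Sales, 50000


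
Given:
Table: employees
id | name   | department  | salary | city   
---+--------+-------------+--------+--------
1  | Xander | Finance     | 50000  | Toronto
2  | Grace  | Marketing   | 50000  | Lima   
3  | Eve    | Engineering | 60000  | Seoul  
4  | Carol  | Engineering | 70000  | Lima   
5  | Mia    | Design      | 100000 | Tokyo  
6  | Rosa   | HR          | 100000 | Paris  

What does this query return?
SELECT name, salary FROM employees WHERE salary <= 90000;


Filtering: salary <= 90000
Matching: 4 rows

4 rows:
Xander, 50000
Grace, 50000
Eve, 60000
Carol, 70000


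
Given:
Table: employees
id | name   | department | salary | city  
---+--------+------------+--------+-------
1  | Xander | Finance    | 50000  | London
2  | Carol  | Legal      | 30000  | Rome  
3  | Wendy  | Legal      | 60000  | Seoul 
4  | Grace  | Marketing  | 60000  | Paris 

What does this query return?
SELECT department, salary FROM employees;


Projecting columns: department, salary

4 rows:
Finance, 50000
Legal, 30000
Legal, 60000
Marketing, 60000


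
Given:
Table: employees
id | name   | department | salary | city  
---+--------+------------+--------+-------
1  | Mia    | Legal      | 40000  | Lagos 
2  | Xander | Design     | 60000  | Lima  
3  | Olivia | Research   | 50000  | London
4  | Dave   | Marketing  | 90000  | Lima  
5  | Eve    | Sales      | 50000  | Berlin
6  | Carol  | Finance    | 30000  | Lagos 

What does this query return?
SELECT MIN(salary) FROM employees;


Salaries: 40000, 60000, 50000, 90000, 50000, 30000
MIN = 30000

30000


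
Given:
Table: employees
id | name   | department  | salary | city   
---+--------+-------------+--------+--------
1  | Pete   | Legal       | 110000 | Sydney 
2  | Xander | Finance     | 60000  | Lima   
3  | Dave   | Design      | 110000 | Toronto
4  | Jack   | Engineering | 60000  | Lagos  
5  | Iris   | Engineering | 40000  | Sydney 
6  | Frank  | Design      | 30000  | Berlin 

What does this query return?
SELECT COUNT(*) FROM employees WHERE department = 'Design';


Counting rows where department = 'Design'
  Dave -> MATCH
  Frank -> MATCH


2


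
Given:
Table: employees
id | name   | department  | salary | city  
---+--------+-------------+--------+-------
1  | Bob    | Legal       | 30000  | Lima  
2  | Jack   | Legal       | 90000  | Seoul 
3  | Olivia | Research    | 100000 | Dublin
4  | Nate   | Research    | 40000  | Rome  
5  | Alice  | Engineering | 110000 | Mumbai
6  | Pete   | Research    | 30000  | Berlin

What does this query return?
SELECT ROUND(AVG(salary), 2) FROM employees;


SUM(salary) = 400000
COUNT = 6
ROUND(AVG, 2) = ROUND(400000 / 6, 2) = 66666.67

66666.67


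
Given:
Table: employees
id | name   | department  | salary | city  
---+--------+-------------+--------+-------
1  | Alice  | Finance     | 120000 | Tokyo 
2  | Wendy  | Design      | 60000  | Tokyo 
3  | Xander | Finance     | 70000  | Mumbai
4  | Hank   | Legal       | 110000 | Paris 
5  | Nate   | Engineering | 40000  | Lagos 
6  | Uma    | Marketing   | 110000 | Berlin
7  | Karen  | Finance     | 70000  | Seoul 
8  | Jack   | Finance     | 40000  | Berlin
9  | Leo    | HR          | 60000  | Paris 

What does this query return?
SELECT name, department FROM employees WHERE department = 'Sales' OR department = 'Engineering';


Filtering: department = 'Sales' OR 'Engineering'
Matching: 1 rows

1 rows:
Nate, Engineering


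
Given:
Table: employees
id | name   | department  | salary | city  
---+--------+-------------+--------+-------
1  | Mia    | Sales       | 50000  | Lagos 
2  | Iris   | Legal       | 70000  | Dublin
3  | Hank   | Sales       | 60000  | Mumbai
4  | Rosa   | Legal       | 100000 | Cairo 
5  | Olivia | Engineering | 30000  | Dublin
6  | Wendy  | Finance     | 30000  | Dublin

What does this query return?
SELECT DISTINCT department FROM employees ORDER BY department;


All 'department' values (row order): Sales, Legal, Sales, Legal, Engineering, Finance
Removing duplicates leaves 4 unique value(s).

4 values:
Engineering
Finance
Legal
Sales


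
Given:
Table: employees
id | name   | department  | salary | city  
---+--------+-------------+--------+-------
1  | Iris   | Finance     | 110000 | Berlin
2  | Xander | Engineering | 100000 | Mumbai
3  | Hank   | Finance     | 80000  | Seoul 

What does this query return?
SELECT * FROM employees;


SELECT * returns all 3 rows with all columns

3 rows:
1, Iris, Finance, 110000, Berlin
2, Xander, Engineering, 100000, Mumbai
3, Hank, Finance, 80000, Seoul


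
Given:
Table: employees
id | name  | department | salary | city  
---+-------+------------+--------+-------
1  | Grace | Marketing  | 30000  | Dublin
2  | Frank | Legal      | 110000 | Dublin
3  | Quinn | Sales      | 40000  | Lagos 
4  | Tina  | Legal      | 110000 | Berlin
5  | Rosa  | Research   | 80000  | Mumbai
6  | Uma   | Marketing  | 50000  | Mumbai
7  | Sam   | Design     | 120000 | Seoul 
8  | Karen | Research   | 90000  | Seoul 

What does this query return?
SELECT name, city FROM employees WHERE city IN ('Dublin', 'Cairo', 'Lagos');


Filtering: city IN ('Dublin', 'Cairo', 'Lagos')
Matching: 3 rows

3 rows:
Grace, Dublin
Frank, Dublin
Quinn, Lagos


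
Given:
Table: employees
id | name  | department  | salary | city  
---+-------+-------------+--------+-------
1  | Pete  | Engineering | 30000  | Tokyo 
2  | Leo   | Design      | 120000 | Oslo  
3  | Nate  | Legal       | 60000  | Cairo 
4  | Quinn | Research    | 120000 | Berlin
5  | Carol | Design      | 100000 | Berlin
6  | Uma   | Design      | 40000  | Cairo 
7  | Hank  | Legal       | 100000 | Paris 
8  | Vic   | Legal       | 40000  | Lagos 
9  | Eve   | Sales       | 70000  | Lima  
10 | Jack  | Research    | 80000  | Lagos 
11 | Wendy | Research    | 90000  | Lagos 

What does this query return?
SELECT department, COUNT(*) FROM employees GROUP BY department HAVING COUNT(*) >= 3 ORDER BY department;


Groups with count >= 3:
  Design: 3 -> PASS
  Legal: 3 -> PASS
  Research: 3 -> PASS
  Engineering: 1 -> filtered out
  Sales: 1 -> filtered out


3 groups:
Design, 3
Legal, 3
Research, 3


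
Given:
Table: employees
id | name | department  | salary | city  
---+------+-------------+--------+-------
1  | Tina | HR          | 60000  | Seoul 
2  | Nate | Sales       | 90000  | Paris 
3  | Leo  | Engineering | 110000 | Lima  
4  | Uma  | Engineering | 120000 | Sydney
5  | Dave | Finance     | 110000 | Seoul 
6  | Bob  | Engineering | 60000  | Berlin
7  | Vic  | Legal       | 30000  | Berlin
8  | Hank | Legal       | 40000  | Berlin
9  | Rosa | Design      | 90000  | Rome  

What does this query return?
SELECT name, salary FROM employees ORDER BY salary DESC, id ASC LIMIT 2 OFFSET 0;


Sort by salary DESC (id ASC tiebreak), then skip 0 and take 2
Rows 1 through 2

2 rows:
Uma, 120000
Leo, 110000


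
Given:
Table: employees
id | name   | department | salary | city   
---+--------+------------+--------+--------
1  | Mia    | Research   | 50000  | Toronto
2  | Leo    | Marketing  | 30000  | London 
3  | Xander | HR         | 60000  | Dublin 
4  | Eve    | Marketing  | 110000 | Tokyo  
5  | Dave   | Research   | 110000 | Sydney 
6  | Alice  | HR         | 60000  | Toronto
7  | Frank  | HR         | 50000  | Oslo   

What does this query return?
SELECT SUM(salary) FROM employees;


SUM(salary) = 50000 + 30000 + 60000 + 110000 + 110000 + 60000 + 50000 = 470000

470000


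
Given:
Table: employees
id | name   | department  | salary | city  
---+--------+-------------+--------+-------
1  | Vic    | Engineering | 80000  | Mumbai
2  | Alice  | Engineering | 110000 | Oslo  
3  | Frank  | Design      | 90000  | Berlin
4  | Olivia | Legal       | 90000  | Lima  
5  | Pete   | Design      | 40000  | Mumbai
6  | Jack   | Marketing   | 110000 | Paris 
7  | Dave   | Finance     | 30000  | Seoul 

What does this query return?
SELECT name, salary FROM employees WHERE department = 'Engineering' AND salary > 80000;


Filtering: department = 'Engineering' AND salary > 80000
Matching: 1 rows

1 rows:
Alice, 110000


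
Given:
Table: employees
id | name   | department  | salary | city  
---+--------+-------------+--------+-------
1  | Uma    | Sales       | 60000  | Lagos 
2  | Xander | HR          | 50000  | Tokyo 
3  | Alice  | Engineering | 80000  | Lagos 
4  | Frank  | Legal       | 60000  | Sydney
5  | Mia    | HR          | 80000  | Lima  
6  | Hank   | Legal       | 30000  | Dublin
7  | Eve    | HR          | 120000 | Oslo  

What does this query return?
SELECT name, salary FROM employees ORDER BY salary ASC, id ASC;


Sorting by salary ASC, then id ASC for ties

7 rows:
Hank, 30000
Xander, 50000
Uma, 60000
Frank, 60000
Alice, 80000
Mia, 80000
Eve, 120000


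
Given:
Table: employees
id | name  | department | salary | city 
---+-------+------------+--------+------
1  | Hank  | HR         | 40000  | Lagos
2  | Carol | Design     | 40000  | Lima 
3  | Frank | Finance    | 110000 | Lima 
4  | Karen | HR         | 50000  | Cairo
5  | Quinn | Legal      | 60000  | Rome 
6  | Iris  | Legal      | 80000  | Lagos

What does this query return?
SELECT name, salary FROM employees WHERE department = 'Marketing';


Filtering: department = 'Marketing'
Matching rows: 0

Empty result set (0 rows)


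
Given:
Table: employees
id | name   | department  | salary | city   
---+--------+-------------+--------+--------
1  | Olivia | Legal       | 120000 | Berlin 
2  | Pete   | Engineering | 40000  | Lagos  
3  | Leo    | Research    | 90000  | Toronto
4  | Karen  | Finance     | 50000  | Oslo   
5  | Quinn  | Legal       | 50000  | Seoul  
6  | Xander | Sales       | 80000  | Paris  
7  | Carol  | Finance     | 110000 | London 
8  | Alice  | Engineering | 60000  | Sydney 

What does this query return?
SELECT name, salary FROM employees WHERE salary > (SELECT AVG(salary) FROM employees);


Subquery: AVG(salary) = 75000.0
Filtering: salary > 75000.0
  Olivia (120000) -> MATCH
  Leo (90000) -> MATCH
  Xander (80000) -> MATCH
  Carol (110000) -> MATCH


4 rows:
Olivia, 120000
Leo, 90000
Xander, 80000
Carol, 110000


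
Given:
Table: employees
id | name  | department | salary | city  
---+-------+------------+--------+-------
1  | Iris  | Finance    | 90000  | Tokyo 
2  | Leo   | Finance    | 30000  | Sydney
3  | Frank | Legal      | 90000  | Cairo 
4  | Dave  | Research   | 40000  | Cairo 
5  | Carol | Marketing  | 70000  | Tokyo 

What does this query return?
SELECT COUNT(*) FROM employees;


COUNT(*) counts all rows

5


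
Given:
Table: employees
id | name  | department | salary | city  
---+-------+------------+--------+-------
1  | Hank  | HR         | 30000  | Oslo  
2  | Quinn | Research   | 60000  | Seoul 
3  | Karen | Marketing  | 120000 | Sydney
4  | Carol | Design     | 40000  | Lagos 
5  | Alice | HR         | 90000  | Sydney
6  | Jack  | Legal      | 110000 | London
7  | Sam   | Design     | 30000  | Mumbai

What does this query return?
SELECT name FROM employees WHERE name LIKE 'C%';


LIKE 'C%' matches names starting with 'C'
Matching: 1

1 rows:
Carol


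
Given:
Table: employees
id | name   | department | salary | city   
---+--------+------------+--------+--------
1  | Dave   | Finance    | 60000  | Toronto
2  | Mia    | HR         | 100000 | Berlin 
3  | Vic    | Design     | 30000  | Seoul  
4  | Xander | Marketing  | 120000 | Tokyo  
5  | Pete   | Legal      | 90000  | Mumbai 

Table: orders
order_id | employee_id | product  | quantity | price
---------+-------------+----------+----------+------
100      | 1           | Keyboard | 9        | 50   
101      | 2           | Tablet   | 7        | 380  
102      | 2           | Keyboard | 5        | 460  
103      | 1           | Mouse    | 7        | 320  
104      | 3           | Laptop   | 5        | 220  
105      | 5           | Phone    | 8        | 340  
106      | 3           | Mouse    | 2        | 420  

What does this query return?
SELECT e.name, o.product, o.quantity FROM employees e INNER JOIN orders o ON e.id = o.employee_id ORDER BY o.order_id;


Joining employees.id = orders.employee_id:
  employee Dave (id=1) -> order Keyboard
  employee Mia (id=2) -> order Tablet
  employee Mia (id=2) -> order Keyboard
  employee Dave (id=1) -> order Mouse
  employee Vic (id=3) -> order Laptop
  employee Pete (id=5) -> order Phone
  employee Vic (id=3) -> order Mouse


7 rows:
Dave, Keyboard, 9
Mia, Tablet, 7
Mia, Keyboard, 5
Dave, Mouse, 7
Vic, Laptop, 5
Pete, Phone, 8
Vic, Mouse, 2


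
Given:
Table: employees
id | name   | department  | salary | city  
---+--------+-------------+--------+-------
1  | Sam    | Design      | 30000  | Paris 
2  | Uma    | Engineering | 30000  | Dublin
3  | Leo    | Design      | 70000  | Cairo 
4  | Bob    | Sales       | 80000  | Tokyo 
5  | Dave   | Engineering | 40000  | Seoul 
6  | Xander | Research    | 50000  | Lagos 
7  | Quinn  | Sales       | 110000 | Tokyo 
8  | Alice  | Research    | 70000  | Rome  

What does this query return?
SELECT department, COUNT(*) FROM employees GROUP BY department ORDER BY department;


Assigning each row to its department group:
  Sam -> Design
  Uma -> Engineering
  Leo -> Design
  Bob -> Sales
  Dave -> Engineering
  Xander -> Research
  Quinn -> Sales
  Alice -> Research


4 groups:
Design, 2
Engineering, 2
Research, 2
Sales, 2


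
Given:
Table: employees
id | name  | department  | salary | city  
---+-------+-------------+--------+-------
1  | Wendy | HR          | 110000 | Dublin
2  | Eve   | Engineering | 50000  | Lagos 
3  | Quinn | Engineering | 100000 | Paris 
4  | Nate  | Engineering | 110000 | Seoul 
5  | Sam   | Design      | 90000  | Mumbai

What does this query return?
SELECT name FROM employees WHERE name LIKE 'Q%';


LIKE 'Q%' matches names starting with 'Q'
Matching: 1

1 rows:
Quinn


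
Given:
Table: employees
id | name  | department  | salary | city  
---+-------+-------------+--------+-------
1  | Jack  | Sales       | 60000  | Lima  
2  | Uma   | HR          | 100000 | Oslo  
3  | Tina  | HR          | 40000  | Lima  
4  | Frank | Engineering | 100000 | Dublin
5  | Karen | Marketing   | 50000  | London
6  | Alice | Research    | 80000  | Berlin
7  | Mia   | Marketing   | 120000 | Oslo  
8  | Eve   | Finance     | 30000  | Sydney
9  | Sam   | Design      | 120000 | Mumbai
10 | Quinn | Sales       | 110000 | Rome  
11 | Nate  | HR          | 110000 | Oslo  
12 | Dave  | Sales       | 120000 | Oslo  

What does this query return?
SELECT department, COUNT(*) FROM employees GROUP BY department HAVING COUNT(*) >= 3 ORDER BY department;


Groups with count >= 3:
  HR: 3 -> PASS
  Sales: 3 -> PASS
  Design: 1 -> filtered out
  Engineering: 1 -> filtered out
  Finance: 1 -> filtered out
  Marketing: 2 -> filtered out
  Research: 1 -> filtered out


2 groups:
HR, 3
Sales, 3


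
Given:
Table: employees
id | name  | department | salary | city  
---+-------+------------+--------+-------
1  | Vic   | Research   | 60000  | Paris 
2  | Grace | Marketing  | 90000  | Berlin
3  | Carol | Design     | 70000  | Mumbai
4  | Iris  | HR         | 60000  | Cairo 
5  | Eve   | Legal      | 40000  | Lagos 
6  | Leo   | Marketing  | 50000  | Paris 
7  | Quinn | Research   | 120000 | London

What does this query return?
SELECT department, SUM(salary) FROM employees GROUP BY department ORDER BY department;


Summing salary within each department:
  Design: 70000 = 70000
  HR: 60000 = 60000
  Legal: 40000 = 40000
  Marketing: 90000 + 50000 = 140000
  Research: 60000 + 120000 = 180000


5 groups:
Design, 70000
HR, 60000
Legal, 40000
Marketing, 140000
Research, 180000


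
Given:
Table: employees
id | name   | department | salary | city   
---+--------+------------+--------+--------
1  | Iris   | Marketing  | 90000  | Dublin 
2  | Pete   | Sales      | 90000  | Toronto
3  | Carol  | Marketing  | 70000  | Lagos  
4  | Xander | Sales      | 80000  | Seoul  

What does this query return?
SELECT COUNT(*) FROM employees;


COUNT(*) counts all rows

4


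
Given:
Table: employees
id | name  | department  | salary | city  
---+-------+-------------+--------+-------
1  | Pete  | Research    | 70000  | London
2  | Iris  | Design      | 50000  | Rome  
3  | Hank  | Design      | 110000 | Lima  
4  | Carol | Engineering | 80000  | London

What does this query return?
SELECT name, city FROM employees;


Projecting columns: name, city

4 rows:
Pete, London
Iris, Rome
Hank, Lima
Carol, London


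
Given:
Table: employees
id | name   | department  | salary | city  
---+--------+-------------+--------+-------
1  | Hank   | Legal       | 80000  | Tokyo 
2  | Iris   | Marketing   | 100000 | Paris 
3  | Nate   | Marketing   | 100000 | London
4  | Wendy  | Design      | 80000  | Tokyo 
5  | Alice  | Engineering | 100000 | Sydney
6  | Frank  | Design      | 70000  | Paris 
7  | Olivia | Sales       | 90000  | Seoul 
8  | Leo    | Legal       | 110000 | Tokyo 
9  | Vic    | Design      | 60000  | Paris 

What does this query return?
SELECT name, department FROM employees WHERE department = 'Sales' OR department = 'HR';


Filtering: department = 'Sales' OR 'HR'
Matching: 1 rows

1 rows:
Olivia, Sales


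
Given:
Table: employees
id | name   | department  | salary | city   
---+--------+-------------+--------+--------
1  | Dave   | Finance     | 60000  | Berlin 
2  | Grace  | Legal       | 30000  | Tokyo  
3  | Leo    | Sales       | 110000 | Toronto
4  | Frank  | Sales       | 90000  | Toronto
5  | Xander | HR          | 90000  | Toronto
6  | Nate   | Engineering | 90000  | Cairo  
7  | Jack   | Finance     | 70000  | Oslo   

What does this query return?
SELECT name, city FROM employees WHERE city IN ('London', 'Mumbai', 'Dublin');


Filtering: city IN ('London', 'Mumbai', 'Dublin')
Matching: 0 rows

Empty result set (0 rows)


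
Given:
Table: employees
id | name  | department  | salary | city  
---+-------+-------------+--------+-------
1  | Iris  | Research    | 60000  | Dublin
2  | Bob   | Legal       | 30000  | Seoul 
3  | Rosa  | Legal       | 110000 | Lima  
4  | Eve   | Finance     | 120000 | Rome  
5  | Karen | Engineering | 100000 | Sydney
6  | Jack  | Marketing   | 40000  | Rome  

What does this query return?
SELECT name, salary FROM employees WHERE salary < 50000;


Filtering: salary < 50000
Matching: 2 rows

2 rows:
Bob, 30000
Jack, 40000


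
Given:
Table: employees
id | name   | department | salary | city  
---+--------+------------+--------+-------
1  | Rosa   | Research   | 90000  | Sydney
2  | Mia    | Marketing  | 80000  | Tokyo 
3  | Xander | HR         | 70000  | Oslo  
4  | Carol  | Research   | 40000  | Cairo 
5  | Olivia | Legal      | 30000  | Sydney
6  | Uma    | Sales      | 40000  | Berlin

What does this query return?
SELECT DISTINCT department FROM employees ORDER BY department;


All 'department' values (row order): Research, Marketing, HR, Research, Legal, Sales
Removing duplicates leaves 5 unique value(s).

5 values:
HR
Legal
Marketing
Research
Sales
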